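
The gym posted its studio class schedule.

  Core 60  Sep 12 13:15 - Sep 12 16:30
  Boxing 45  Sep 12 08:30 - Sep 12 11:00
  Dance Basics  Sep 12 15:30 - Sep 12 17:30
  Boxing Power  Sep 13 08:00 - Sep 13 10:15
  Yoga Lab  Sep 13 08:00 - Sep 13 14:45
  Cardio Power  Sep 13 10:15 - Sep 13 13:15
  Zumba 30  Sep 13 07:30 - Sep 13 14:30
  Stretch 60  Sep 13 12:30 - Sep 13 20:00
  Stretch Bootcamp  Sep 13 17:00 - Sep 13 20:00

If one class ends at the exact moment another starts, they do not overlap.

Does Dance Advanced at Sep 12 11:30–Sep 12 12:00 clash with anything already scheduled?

Boxing 45: ends Sep 12 11:00 at or before Dance Advanced starts Sep 12 11:30 → clear.
Core 60: starts Sep 12 13:15 at or after Dance Advanced ends Sep 12 12:00 → clear.
Dance Basics: starts Sep 12 15:30 at or after Dance Advanced ends Sep 12 12:00 → clear.
Zumba 30: starts Sep 13 07:30 at or after Dance Advanced ends Sep 12 12:00 → clear.
Boxing Power: starts Sep 13 08:00 at or after Dance Advanced ends Sep 12 12:00 → clear.
Yoga Lab: starts Sep 13 08:00 at or after Dance Advanced ends Sep 12 12:00 → clear.
Cardio Power: starts Sep 13 10:15 at or after Dance Advanced ends Sep 12 12:00 → clear.
Stretch 60: starts Sep 13 12:30 at or after Dance Advanced ends Sep 12 12:00 → clear.
Stretch Bootcamp: starts Sep 13 17:00 at or after Dance Advanced ends Sep 12 12:00 → clear.

No — it doesn't clash with anything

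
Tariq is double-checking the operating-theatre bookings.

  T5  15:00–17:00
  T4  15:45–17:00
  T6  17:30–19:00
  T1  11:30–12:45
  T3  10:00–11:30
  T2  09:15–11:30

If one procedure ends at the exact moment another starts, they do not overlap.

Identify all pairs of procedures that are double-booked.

T2 & T3, T4 & T5

Sorted by start: T2, T3, T1, T5, T4, T6.
T3 starts before T2 ends → T2 and T3 overlap.
T1 starts exactly when T2 ends (back-to-back, no overlap); T2 is clear from here.
T1 starts exactly when T3 ends (back-to-back, no overlap); T3 is clear from here.
T5 starts after T1 ends; T1 is clear from here.
T4 starts before T5 ends → T5 and T4 overlap.
T6 starts after T5 ends.
T6 starts after T4 ends.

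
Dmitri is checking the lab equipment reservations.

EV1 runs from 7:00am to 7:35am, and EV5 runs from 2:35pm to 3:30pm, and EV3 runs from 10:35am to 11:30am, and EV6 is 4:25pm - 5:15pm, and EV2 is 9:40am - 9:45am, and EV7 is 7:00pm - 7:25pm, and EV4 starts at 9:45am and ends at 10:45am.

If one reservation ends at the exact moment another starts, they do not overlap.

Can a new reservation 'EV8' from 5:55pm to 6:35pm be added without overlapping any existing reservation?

Yes — the slot is free

EV1: ends 7:35am at or before EV8 starts 5:55pm → clear.
EV2: ends 9:45am at or before EV8 starts 5:55pm → clear.
EV4: ends 10:45am at or before EV8 starts 5:55pm → clear.
EV3: ends 11:30am at or before EV8 starts 5:55pm → clear.
EV5: ends 3:30pm at or before EV8 starts 5:55pm → clear.
EV6: ends 5:15pm at or before EV8 starts 5:55pm → clear.
EV7: starts 7:00pm at or after EV8 ends 6:35pm → clear.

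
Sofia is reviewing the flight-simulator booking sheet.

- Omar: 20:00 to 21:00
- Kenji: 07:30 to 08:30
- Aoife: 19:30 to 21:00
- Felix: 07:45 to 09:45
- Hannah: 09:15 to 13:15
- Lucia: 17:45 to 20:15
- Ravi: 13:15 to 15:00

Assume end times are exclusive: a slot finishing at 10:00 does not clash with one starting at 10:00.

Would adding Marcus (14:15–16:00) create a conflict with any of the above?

Kenji: ends 08:30 at or before Marcus starts 14:15 → clear.
Felix: ends 09:45 at or before Marcus starts 14:15 → clear.
Hannah: ends 13:15 at or before Marcus starts 14:15 → clear.
Ravi: starts 13:15 before Marcus ends 16:00, and ends 15:00 after Marcus starts 14:15 → overlap.
Lucia: starts 17:45 at or after Marcus ends 16:00 → clear.
Aoife: starts 19:30 at or after Marcus ends 16:00 → clear.
Omar: starts 20:00 at or after Marcus ends 16:00 → clear.
Marcus overlaps Ravi.

Yes — it overlaps Ravi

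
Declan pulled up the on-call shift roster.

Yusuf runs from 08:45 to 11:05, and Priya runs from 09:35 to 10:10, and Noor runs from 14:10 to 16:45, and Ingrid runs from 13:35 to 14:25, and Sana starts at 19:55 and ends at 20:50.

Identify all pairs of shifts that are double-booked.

Sorted by start: Yusuf, Priya, Ingrid, Noor, Sana.
Priya starts before Yusuf ends → Yusuf and Priya overlap.
Ingrid starts after Yusuf ends, so nothing later overlaps Yusuf either.
Ingrid starts after Priya ends, so nothing later overlaps Priya either.
Noor starts before Ingrid ends → Ingrid and Noor overlap.
Sana starts after Ingrid ends.
Sana starts after Noor ends.

Ingrid & Noor, Priya & Yusuf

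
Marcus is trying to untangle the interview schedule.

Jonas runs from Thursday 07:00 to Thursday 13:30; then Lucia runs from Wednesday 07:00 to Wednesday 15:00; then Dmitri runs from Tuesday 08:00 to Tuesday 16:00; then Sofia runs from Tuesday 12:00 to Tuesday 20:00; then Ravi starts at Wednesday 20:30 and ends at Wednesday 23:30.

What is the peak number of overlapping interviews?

2

Walk through starts and ends in time order (an end at T is processed before a start at T):
Tuesday 08:00 start Dmitri → 1
Tuesday 12:00 start Sofia → 2
Tuesday 16:00 end Dmitri → 1
Tuesday 20:00 end Sofia → 0
Wednesday 07:00 start Lucia → 1
Wednesday 15:00 end Lucia → 0
Wednesday 20:30 start Ravi → 1
Wednesday 23:30 end Ravi → 0
Thursday 07:00 start Jonas → 1
Thursday 13:30 end Jonas → 0
Peak is 2, at Tuesday 12:00 (Dmitri, Sofia).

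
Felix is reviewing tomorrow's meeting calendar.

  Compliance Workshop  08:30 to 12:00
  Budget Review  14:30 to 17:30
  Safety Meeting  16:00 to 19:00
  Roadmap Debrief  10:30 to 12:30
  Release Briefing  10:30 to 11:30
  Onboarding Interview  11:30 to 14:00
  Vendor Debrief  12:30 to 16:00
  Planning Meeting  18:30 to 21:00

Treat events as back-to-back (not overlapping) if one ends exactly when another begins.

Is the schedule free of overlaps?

Two intervals overlap when each starts before the other ends.
Sorted by start: Compliance Workshop, Roadmap Debrief, Release Briefing, Onboarding Interview, Vendor Debrief, Budget Review, Safety Meeting, Planning Meeting.
Roadmap Debrief starts before Compliance Workshop ends → Compliance Workshop and Roadmap Debrief overlap.
That's a conflict, so the schedule is not conflict-free.

No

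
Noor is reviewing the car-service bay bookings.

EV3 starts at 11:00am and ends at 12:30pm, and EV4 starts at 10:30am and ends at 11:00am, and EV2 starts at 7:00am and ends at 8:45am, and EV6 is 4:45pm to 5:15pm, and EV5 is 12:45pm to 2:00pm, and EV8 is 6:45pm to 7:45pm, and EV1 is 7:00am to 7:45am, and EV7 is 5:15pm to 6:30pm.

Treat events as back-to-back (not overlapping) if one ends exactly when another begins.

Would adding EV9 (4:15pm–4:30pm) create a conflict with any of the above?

No — it doesn't clash with anything

EV1: ends 7:45am at or before EV9 starts 4:15pm → clear.
EV2: ends 8:45am at or before EV9 starts 4:15pm → clear.
EV4: ends 11:00am at or before EV9 starts 4:15pm → clear.
EV3: ends 12:30pm at or before EV9 starts 4:15pm → clear.
EV5: ends 2:00pm at or before EV9 starts 4:15pm → clear.
EV6: starts 4:45pm at or after EV9 ends 4:30pm → clear.
EV7: starts 5:15pm at or after EV9 ends 4:30pm → clear.
EV8: starts 6:45pm at or after EV9 ends 4:30pm → clear.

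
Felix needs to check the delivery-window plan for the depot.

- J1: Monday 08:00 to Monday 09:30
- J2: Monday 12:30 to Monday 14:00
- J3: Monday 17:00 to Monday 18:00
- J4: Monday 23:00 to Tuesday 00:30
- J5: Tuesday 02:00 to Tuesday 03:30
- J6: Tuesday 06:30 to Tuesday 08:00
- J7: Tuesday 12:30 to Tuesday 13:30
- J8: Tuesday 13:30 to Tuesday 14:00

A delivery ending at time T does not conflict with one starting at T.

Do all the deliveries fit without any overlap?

Yes

Sorted by start: J1, J2, J3, J4, J5, J6, J7, J8.
J2 starts after J1 ends, so J1 has no further overlaps.
J3 starts after J2 ends, so J2 has no further overlaps.
J4 starts after J3 ends, so J3 has no further overlaps.
J5 starts after J4 ends, so J4 has no further overlaps.
J6 starts after J5 ends, so J5 has no further overlaps.
J7 starts after J6 ends, so J6 has no further overlaps.
J8 starts exactly when J7 ends (back-to-back, no overlap).
Every pair is clear; the schedule has no overlaps.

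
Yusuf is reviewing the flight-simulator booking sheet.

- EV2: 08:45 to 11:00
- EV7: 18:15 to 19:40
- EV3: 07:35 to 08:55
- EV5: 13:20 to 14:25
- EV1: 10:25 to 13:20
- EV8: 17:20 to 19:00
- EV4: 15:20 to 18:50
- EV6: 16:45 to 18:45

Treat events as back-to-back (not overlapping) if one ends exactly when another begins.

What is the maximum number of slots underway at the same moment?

4

Walk through starts and ends in time order (an end at T is processed before a start at T):
07:35 start EV3 → 1
08:45 start EV2 → 2
08:55 end EV3 → 1
10:25 start EV1 → 2
11:00 end EV2 → 1
13:20 end EV1 → 0
13:20 start EV5 → 1
14:25 end EV5 → 0
15:20 start EV4 → 1
16:45 start EV6 → 2
17:20 start EV8 → 3
18:15 start EV7 → 4
18:45 end EV6 → 3
18:50 end EV4 → 2
19:00 end EV8 → 1
19:40 end EV7 → 0
Peak is 4, at 18:15 (EV4, EV6, EV7, EV8).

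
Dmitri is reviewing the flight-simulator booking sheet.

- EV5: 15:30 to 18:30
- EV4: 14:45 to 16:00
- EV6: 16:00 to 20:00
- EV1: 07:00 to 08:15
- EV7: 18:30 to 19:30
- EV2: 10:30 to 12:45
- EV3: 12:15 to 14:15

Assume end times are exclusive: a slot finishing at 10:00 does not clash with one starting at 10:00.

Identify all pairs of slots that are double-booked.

Sorted by start: EV1, EV2, EV3, EV4, EV5, EV6, EV7.
EV2 starts after EV1 ends, so nothing later overlaps EV1 either.
EV3 starts before EV2 ends → EV2 and EV3 overlap.
EV4 starts after EV2 ends, so nothing later overlaps EV2 either.
EV4 starts after EV3 ends, so nothing later overlaps EV3 either.
EV5 starts before EV4 ends → EV4 and EV5 overlap.
EV6 starts exactly when EV4 ends (back-to-back, no overlap), so nothing later overlaps EV4 either.
EV6 starts before EV5 ends → EV5 and EV6 overlap.
EV7 starts exactly when EV5 ends (back-to-back, no overlap).
EV7 starts before EV6 ends → EV6 and EV7 overlap.

EV2 & EV3, EV4 & EV5, EV5 & EV6, EV6 & EV7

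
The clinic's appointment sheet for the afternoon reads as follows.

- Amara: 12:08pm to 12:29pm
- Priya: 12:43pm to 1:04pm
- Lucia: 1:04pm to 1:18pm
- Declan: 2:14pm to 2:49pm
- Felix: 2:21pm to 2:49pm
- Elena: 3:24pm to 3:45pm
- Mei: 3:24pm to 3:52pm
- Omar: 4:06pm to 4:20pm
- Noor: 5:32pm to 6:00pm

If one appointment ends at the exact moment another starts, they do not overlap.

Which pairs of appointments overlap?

Sorted by start: Amara, Priya, Lucia, Declan, Felix, Elena, Mei, Omar, Noor.
Priya starts after Amara ends — done with Amara.
Lucia starts exactly when Priya ends (back-to-back, no overlap) — done with Priya.
Declan starts after Lucia ends — done with Lucia.
Felix starts before Declan ends → Declan and Felix overlap.
Elena starts after Declan ends — done with Declan.
Elena starts after Felix ends — done with Felix.
Mei starts before Elena ends → Elena and Mei overlap.
Omar starts after Elena ends — done with Elena.
Omar starts after Mei ends — done with Mei.
Noor starts after Omar ends.

Declan & Felix, Elena & Mei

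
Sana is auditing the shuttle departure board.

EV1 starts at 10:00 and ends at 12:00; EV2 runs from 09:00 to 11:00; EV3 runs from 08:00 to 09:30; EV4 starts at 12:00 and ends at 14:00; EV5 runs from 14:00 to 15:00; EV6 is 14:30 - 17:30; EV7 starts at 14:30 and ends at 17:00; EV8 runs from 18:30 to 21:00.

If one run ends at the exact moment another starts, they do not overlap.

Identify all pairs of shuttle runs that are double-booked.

Sorted by start: EV3, EV2, EV1, EV4, EV5, EV6, EV7, EV8.
EV2 starts before EV3 ends → EV3 and EV2 overlap.
EV1 starts after EV3 ends — done with EV3.
EV1 starts before EV2 ends → EV2 and EV1 overlap.
EV4 starts after EV2 ends — done with EV2.
EV4 starts exactly when EV1 ends (back-to-back, no overlap) — done with EV1.
EV5 starts exactly when EV4 ends (back-to-back, no overlap) — done with EV4.
EV6 starts before EV5 ends → EV5 and EV6 overlap.
EV7 starts before EV5 ends → EV5 and EV7 overlap.
EV8 starts after EV5 ends.
EV7 starts before EV6 ends → EV6 and EV7 overlap.
EV8 starts after EV6 ends.
EV8 starts after EV7 ends.

EV1 & EV2, EV2 & EV3, EV5 & EV6, EV5 & EV7, EV6 & EV7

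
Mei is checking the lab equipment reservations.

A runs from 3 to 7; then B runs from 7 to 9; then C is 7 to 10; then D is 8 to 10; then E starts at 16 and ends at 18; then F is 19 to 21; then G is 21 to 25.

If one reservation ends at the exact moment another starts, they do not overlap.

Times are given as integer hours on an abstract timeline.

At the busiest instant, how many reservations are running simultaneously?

Sort all start/end points and keep a running count:
3 start A → 1
7 end A → 0
7 start B → 1
7 start C → 2
8 start D → 3
9 end B → 2
10 end C → 1
10 end D → 0
16 start E → 1
18 end E → 0
19 start F → 1
21 end F → 0
21 start G → 1
25 end G → 0
Peak is 3, at 8 (B, C, D).

3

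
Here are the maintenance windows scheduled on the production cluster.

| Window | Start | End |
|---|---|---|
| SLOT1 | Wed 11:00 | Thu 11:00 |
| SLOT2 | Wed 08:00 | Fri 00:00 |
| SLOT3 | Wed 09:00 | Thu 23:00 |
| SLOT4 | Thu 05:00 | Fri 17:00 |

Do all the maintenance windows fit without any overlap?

No

Sorted by start: SLOT2, SLOT3, SLOT1, SLOT4.
SLOT3 starts before SLOT2 ends → SLOT2 and SLOT3 overlap.
That's a conflict, so the schedule is not conflict-free.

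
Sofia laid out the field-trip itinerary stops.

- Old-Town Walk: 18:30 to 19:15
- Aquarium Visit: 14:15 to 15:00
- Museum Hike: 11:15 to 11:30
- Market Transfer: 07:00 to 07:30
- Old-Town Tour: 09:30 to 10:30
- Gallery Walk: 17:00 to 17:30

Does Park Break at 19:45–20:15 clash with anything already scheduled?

Market Transfer: ends 07:30 at or before Park Break starts 19:45 → clear.
Old-Town Tour: ends 10:30 at or before Park Break starts 19:45 → clear.
Museum Hike: ends 11:30 at or before Park Break starts 19:45 → clear.
Aquarium Visit: ends 15:00 at or before Park Break starts 19:45 → clear.
Gallery Walk: ends 17:30 at or before Park Break starts 19:45 → clear.
Old-Town Walk: ends 19:15 at or before Park Break starts 19:45 → clear.

No — it doesn't clash with anything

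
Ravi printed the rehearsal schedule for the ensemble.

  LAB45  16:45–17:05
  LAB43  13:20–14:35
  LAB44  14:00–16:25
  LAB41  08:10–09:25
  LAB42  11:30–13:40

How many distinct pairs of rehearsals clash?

2

Sorted by start: LAB41, LAB42, LAB43, LAB44, LAB45.
LAB42 starts after LAB41 ends, so LAB41 has no further overlaps.
LAB43 starts before LAB42 ends → LAB42 and LAB43 overlap.
LAB44 starts after LAB42 ends, so LAB42 has no further overlaps.
LAB44 starts before LAB43 ends → LAB43 and LAB44 overlap.
LAB45 starts after LAB43 ends.
LAB45 starts after LAB44 ends.
Overlapping pairs: LAB42 & LAB43, LAB43 & LAB44 — 2 in total.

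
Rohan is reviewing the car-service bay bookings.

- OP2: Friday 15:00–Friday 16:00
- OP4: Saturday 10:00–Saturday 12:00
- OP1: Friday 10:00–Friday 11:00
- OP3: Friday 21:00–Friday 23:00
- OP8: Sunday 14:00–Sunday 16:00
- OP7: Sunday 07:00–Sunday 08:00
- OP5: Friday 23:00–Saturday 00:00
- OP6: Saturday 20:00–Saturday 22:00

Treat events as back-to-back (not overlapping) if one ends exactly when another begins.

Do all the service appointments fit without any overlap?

Two intervals overlap when each starts before the other ends.
Sorted by start: OP1, OP2, OP3, OP5, OP4, OP6, OP7, OP8.
OP2 starts after OP1 ends; OP1 is clear from here.
OP3 starts after OP2 ends; OP2 is clear from here.
OP5 starts exactly when OP3 ends (back-to-back, no overlap); OP3 is clear from here.
OP4 starts after OP5 ends; OP5 is clear from here.
OP6 starts after OP4 ends; OP4 is clear from here.
OP7 starts after OP6 ends; OP6 is clear from here.
OP8 starts after OP7 ends.
Every pair is clear; the schedule has no overlaps.

Yes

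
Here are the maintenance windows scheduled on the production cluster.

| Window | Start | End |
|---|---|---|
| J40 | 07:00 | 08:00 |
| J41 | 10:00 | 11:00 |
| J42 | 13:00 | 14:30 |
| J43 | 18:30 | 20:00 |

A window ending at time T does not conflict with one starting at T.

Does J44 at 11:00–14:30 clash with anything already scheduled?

J40: ends 08:00 at or before J44 starts 11:00 → clear.
J41: ends 11:00 at or before J44 starts 11:00 → clear.
J42: starts 13:00 before J44 ends 14:30, and ends 14:30 after J44 starts 11:00 → overlap.
J43: starts 18:30 at or after J44 ends 14:30 → clear.
J44 overlaps J42.

Yes — it overlaps J42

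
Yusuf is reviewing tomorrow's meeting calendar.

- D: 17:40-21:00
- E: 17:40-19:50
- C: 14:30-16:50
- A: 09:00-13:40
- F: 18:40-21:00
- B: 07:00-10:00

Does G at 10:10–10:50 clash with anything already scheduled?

B: ends 10:00 at or before G starts 10:10 → clear.
A: starts 09:00 before G ends 10:50, and ends 13:40 after G starts 10:10 → overlap.
C: starts 14:30 at or after G ends 10:50 → clear.
D: starts 17:40 at or after G ends 10:50 → clear.
E: starts 17:40 at or after G ends 10:50 → clear.
F: starts 18:40 at or after G ends 10:50 → clear.
G overlaps A.

Yes — it overlaps A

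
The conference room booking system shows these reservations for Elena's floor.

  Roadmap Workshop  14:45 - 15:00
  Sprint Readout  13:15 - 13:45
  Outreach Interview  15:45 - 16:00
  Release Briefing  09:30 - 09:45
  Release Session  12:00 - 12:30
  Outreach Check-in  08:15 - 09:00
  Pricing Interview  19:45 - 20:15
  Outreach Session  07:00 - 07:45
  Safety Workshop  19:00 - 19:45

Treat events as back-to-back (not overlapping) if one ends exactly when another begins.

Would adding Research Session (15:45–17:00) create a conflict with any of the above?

Outreach Session: ends 07:45 at or before Research Session starts 15:45 → clear.
Outreach Check-in: ends 09:00 at or before Research Session starts 15:45 → clear.
Release Briefing: ends 09:45 at or before Research Session starts 15:45 → clear.
Release Session: ends 12:30 at or before Research Session starts 15:45 → clear.
Sprint Readout: ends 13:45 at or before Research Session starts 15:45 → clear.
Roadmap Workshop: ends 15:00 at or before Research Session starts 15:45 → clear.
Outreach Interview: starts 15:45 before Research Session ends 17:00, and ends 16:00 after Research Session starts 15:45 → overlap.
Safety Workshop: starts 19:00 at or after Research Session ends 17:00 → clear.
Pricing Interview: starts 19:45 at or after Research Session ends 17:00 → clear.
Research Session overlaps Outreach Interview.

Yes — it overlaps Outreach Interview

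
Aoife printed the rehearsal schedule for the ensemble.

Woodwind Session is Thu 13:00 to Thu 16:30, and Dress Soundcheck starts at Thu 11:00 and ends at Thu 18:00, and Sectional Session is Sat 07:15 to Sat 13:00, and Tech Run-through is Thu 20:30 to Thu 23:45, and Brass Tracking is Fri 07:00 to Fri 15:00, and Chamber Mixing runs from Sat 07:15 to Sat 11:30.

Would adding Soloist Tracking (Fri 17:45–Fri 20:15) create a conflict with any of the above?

Dress Soundcheck: ends Thu 18:00 at or before Soloist Tracking starts Fri 17:45 → clear.
Woodwind Session: ends Thu 16:30 at or before Soloist Tracking starts Fri 17:45 → clear.
Tech Run-through: ends Thu 23:45 at or before Soloist Tracking starts Fri 17:45 → clear.
Brass Tracking: ends Fri 15:00 at or before Soloist Tracking starts Fri 17:45 → clear.
Chamber Mixing: starts Sat 07:15 at or after Soloist Tracking ends Fri 20:15 → clear.
Sectional Session: starts Sat 07:15 at or after Soloist Tracking ends Fri 20:15 → clear.

No — it doesn't clash with anything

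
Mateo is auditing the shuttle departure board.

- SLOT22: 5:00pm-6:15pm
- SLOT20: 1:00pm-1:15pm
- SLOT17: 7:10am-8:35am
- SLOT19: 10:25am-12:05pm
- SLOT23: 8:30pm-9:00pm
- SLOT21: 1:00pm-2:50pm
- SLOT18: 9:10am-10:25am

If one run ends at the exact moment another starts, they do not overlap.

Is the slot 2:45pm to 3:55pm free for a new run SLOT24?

SLOT17: ends 8:35am at or before SLOT24 starts 2:45pm → clear.
SLOT18: ends 10:25am at or before SLOT24 starts 2:45pm → clear.
SLOT19: ends 12:05pm at or before SLOT24 starts 2:45pm → clear.
SLOT20: ends 1:15pm at or before SLOT24 starts 2:45pm → clear.
SLOT21: starts 1:00pm before SLOT24 ends 3:55pm, and ends 2:50pm after SLOT24 starts 2:45pm → overlap.
SLOT22: starts 5:00pm at or after SLOT24 ends 3:55pm → clear.
SLOT23: starts 8:30pm at or after SLOT24 ends 3:55pm → clear.
SLOT24 overlaps SLOT21.

No — it overlaps SLOT21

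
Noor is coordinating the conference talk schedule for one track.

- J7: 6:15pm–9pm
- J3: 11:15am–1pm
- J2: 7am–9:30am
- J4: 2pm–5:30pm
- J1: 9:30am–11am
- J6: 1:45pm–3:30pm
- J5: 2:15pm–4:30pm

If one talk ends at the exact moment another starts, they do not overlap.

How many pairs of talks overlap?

3

Sorted by start: J2, J1, J3, J6, J4, J5, J7.
J1 starts exactly when J2 ends (back-to-back, no overlap); J2 is clear from here.
J3 starts after J1 ends; J1 is clear from here.
J6 starts after J3 ends; J3 is clear from here.
J4 starts before J6 ends → J6 and J4 overlap.
J5 starts before J6 ends → J6 and J5 overlap.
J7 starts after J6 ends.
J5 starts before J4 ends → J4 and J5 overlap.
J7 starts after J4 ends.
J7 starts after J5 ends.
Overlapping pairs: J4 & J5, J4 & J6, J5 & J6 — 3 in total.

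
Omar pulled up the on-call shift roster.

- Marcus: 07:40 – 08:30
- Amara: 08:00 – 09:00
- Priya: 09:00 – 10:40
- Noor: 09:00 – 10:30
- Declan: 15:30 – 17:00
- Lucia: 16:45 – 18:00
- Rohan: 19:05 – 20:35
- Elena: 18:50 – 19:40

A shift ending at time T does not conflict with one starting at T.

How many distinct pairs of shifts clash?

Sorted by start: Marcus, Amara, Priya, Noor, Declan, Lucia, Elena, Rohan.
Amara starts before Marcus ends → Marcus and Amara overlap.
Priya starts after Marcus ends, so nothing later overlaps Marcus either.
Priya starts exactly when Amara ends (back-to-back, no overlap), so nothing later overlaps Amara either.
Noor starts before Priya ends → Priya and Noor overlap.
Declan starts after Priya ends, so nothing later overlaps Priya either.
Declan starts after Noor ends, so nothing later overlaps Noor either.
Lucia starts before Declan ends → Declan and Lucia overlap.
Elena starts after Declan ends, so nothing later overlaps Declan either.
Elena starts after Lucia ends, so nothing later overlaps Lucia either.
Rohan starts before Elena ends → Elena and Rohan overlap.
Overlapping pairs: Amara & Marcus, Declan & Lucia, Elena & Rohan, Noor & Priya — 4 in total.

4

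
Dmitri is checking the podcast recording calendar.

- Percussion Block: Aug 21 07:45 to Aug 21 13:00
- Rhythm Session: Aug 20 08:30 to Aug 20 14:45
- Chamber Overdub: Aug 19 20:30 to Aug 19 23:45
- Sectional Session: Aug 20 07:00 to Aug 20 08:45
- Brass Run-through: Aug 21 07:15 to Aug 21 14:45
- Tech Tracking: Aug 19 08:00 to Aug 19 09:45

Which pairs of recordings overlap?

Two intervals overlap when each starts before the other ends.
Sorted by start: Tech Tracking, Chamber Overdub, Sectional Session, Rhythm Session, Brass Run-through, Percussion Block.
Chamber Overdub starts after Tech Tracking ends, so Tech Tracking has no further overlaps.
Sectional Session starts after Chamber Overdub ends, so Chamber Overdub has no further overlaps.
Rhythm Session starts before Sectional Session ends → Sectional Session and Rhythm Session overlap.
Brass Run-through starts after Sectional Session ends, so Sectional Session has no further overlaps.
Brass Run-through starts after Rhythm Session ends, so Rhythm Session has no further overlaps.
Percussion Block starts before Brass Run-through ends → Brass Run-through and Percussion Block overlap.

Brass Run-through & Percussion Block, Rhythm Session & Sectional Session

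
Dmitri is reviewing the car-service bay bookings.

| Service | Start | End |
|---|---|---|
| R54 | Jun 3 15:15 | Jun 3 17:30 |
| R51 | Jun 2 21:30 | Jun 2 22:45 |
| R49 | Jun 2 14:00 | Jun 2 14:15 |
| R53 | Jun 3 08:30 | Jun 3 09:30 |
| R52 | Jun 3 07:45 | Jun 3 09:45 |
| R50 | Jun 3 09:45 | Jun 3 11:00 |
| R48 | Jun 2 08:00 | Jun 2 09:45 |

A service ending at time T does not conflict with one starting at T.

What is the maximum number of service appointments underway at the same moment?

2

Sweep the timeline, counting +1 at each start and −1 at each end (ends before starts at a tie):
Jun 2 08:00 start R48 → 1
Jun 2 09:45 end R48 → 0
Jun 2 14:00 start R49 → 1
Jun 2 14:15 end R49 → 0
Jun 2 21:30 start R51 → 1
Jun 2 22:45 end R51 → 0
Jun 3 07:45 start R52 → 1
Jun 3 08:30 start R53 → 2
Jun 3 09:30 end R53 → 1
Jun 3 09:45 end R52 → 0
Jun 3 09:45 start R50 → 1
Jun 3 11:00 end R50 → 0
Jun 3 15:15 start R54 → 1
Jun 3 17:30 end R54 → 0
Peak is 2, at Jun 3 08:30 (R52, R53).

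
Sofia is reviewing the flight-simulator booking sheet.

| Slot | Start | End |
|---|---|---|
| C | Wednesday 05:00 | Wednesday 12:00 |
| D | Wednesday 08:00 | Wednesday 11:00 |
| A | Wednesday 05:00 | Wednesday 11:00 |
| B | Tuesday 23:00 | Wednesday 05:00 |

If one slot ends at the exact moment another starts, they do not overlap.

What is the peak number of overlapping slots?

Sort all start/end points and keep a running count:
Tuesday 23:00 start B → 1
Wednesday 05:00 end B → 0
Wednesday 05:00 start A → 1
Wednesday 05:00 start C → 2
Wednesday 08:00 start D → 3
Wednesday 11:00 end A → 2
Wednesday 11:00 end D → 1
Wednesday 12:00 end C → 0
Peak is 3, at Wednesday 08:00 (A, C, D).

3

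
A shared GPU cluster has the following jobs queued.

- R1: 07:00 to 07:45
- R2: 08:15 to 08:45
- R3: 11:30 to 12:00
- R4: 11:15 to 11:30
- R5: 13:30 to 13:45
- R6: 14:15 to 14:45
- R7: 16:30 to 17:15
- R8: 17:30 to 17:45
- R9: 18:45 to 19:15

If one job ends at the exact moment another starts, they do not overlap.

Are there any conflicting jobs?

No

Sorted by start: R1, R2, R4, R3, R5, R6, R7, R8, R9.
R2 starts after R1 ends — done with R1.
R4 starts after R2 ends — done with R2.
R3 starts exactly when R4 ends (back-to-back, no overlap) — done with R4.
R5 starts after R3 ends — done with R3.
R6 starts after R5 ends — done with R5.
R7 starts after R6 ends — done with R6.
R8 starts after R7 ends — done with R7.
R9 starts after R8 ends.
Every pair is clear; the schedule has no overlaps.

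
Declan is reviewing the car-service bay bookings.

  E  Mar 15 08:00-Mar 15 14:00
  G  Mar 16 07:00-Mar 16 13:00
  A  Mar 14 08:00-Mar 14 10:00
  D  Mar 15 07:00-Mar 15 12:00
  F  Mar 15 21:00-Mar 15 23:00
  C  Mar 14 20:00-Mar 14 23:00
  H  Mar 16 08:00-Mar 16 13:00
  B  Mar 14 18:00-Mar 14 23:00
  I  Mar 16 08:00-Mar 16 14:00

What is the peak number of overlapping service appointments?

Walk through starts and ends in time order (an end at T is processed before a start at T):
Mar 14 08:00 start A → 1
Mar 14 10:00 end A → 0
Mar 14 18:00 start B → 1
Mar 14 20:00 start C → 2
Mar 14 23:00 end B → 1
Mar 14 23:00 end C → 0
Mar 15 07:00 start D → 1
Mar 15 08:00 start E → 2
Mar 15 12:00 end D → 1
Mar 15 14:00 end E → 0
Mar 15 21:00 start F → 1
Mar 15 23:00 end F → 0
Mar 16 07:00 start G → 1
Mar 16 08:00 start H → 2
Mar 16 08:00 start I → 3
Mar 16 13:00 end G → 2
Mar 16 13:00 end H → 1
Mar 16 14:00 end I → 0
Peak is 3, at Mar 16 08:00 (G, H, I).

3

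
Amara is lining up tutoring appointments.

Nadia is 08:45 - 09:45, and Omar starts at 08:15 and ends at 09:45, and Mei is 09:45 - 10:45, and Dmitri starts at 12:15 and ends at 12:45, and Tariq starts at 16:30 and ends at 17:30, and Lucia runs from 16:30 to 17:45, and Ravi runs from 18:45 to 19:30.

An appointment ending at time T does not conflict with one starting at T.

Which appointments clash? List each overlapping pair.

Sorted by start: Omar, Nadia, Mei, Dmitri, Tariq, Lucia, Ravi.
Nadia starts before Omar ends → Omar and Nadia overlap.
Mei starts exactly when Omar ends (back-to-back, no overlap) — done with Omar.
Mei starts exactly when Nadia ends (back-to-back, no overlap) — done with Nadia.
Dmitri starts after Mei ends — done with Mei.
Tariq starts after Dmitri ends — done with Dmitri.
Lucia starts before Tariq ends → Tariq and Lucia overlap.
Ravi starts after Tariq ends.
Ravi starts after Lucia ends.

Lucia & Tariq, Nadia & Omar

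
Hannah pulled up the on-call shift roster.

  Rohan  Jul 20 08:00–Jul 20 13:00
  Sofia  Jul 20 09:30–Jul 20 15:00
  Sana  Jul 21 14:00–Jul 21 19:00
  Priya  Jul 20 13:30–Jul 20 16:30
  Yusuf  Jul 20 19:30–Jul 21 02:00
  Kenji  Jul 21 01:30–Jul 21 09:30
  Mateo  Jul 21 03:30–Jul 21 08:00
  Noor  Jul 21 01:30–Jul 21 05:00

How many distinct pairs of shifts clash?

7

Sorted by start: Rohan, Sofia, Priya, Yusuf, Noor, Kenji, Mateo, Sana.
Sofia starts before Rohan ends → Rohan and Sofia overlap.
Priya starts after Rohan ends, so nothing later overlaps Rohan either.
Priya starts before Sofia ends → Sofia and Priya overlap.
Yusuf starts after Sofia ends, so nothing later overlaps Sofia either.
Yusuf starts after Priya ends, so nothing later overlaps Priya either.
Noor starts before Yusuf ends → Yusuf and Noor overlap.
Kenji starts before Yusuf ends → Yusuf and Kenji overlap.
Mateo starts after Yusuf ends, so nothing later overlaps Yusuf either.
Kenji starts before Noor ends → Noor and Kenji overlap.
Mateo starts before Noor ends → Noor and Mateo overlap.
Sana starts after Noor ends.
Mateo starts before Kenji ends → Kenji and Mateo overlap.
Sana starts after Kenji ends.
Sana starts after Mateo ends.
Overlapping pairs: Kenji & Mateo, Kenji & Noor, Kenji & Yusuf, Mateo & Noor, Noor & Yusuf, Priya & Sofia, Rohan & Sofia — 7 in total.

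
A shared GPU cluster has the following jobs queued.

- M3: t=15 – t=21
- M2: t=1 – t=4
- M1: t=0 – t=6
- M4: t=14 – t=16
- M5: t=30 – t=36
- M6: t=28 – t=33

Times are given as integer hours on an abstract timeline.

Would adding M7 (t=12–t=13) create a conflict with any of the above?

No — it doesn't clash with anything

M1: ends t=6 at or before M7 starts t=12 → clear.
M2: ends t=4 at or before M7 starts t=12 → clear.
M4: starts t=14 at or after M7 ends t=13 → clear.
M3: starts t=15 at or after M7 ends t=13 → clear.
M6: starts t=28 at or after M7 ends t=13 → clear.
M5: starts t=30 at or after M7 ends t=13 → clear.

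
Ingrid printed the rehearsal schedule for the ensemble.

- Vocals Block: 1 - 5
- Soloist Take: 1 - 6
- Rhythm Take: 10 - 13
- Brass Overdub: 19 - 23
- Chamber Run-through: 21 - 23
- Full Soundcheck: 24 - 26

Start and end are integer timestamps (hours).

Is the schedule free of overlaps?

No

Sorted by start: Vocals Block, Soloist Take, Rhythm Take, Brass Overdub, Chamber Run-through, Full Soundcheck.
Soloist Take starts before Vocals Block ends → Vocals Block and Soloist Take overlap.
That's a conflict, so the schedule is not conflict-free.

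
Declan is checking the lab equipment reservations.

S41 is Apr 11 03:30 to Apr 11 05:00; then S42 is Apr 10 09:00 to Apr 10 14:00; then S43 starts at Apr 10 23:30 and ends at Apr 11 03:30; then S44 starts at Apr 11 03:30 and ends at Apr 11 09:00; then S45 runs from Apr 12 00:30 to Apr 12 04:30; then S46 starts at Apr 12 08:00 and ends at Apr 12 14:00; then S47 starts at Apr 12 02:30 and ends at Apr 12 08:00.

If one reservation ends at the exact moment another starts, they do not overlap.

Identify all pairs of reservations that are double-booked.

Check each pair: they overlap iff neither finishes before the other starts.
Sorted by start: S42, S43, S41, S44, S45, S47, S46.
S43 starts after S42 ends, so nothing later overlaps S42 either.
S41 starts exactly when S43 ends (back-to-back, no overlap), so nothing later overlaps S43 either.
S44 starts before S41 ends → S41 and S44 overlap.
S45 starts after S41 ends, so nothing later overlaps S41 either.
S45 starts after S44 ends, so nothing later overlaps S44 either.
S47 starts before S45 ends → S45 and S47 overlap.
S46 starts after S45 ends.
S46 starts exactly when S47 ends (back-to-back, no overlap).

S41 & S44, S45 & S47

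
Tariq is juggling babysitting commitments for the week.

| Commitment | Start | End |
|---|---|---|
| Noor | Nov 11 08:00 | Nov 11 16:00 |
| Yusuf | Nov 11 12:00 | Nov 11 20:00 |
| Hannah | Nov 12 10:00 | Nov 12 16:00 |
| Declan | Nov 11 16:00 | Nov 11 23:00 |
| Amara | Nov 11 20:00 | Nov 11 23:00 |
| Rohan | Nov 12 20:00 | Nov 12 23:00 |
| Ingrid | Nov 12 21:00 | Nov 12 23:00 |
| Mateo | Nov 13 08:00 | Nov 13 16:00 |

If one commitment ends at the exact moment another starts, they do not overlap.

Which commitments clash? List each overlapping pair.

Two intervals overlap when each starts before the other ends.
Sorted by start: Noor, Yusuf, Declan, Amara, Hannah, Rohan, Ingrid, Mateo.
Yusuf starts before Noor ends → Noor and Yusuf overlap.
Declan starts exactly when Noor ends (back-to-back, no overlap); Noor is clear from here.
Declan starts before Yusuf ends → Yusuf and Declan overlap.
Amara starts exactly when Yusuf ends (back-to-back, no overlap); Yusuf is clear from here.
Amara starts before Declan ends → Declan and Amara overlap.
Hannah starts after Declan ends; Declan is clear from here.
Hannah starts after Amara ends; Amara is clear from here.
Rohan starts after Hannah ends; Hannah is clear from here.
Ingrid starts before Rohan ends → Rohan and Ingrid overlap.
Mateo starts after Rohan ends.
Mateo starts after Ingrid ends.

Amara & Declan, Declan & Yusuf, Ingrid & Rohan, Noor & Yusuf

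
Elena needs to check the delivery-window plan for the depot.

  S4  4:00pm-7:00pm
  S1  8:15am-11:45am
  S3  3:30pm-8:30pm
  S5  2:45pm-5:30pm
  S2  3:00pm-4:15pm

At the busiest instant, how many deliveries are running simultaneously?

Walk through starts and ends in time order (an end at T is processed before a start at T):
8:15am start S1 → 1
11:45am end S1 → 0
2:45pm start S5 → 1
3:00pm start S2 → 2
3:30pm start S3 → 3
4:00pm start S4 → 4
4:15pm end S2 → 3
5:30pm end S5 → 2
7:00pm end S4 → 1
8:30pm end S3 → 0
Peak is 4, at 4:00pm (S2, S3, S4, S5).

4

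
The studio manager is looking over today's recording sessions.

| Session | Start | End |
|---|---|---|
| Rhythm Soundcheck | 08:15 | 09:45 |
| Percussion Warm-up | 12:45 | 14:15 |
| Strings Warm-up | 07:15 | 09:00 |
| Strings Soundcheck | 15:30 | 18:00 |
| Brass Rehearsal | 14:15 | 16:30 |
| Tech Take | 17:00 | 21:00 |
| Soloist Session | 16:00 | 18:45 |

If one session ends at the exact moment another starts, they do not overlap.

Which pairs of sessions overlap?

Check each pair: they overlap iff neither finishes before the other starts.
Sorted by start: Strings Warm-up, Rhythm Soundcheck, Percussion Warm-up, Brass Rehearsal, Strings Soundcheck, Soloist Session, Tech Take.
Rhythm Soundcheck starts before Strings Warm-up ends → Strings Warm-up and Rhythm Soundcheck overlap.
Percussion Warm-up starts after Strings Warm-up ends, so Strings Warm-up has no further overlaps.
Percussion Warm-up starts after Rhythm Soundcheck ends, so Rhythm Soundcheck has no further overlaps.
Brass Rehearsal starts exactly when Percussion Warm-up ends (back-to-back, no overlap), so Percussion Warm-up has no further overlaps.
Strings Soundcheck starts before Brass Rehearsal ends → Brass Rehearsal and Strings Soundcheck overlap.
Soloist Session starts before Brass Rehearsal ends → Brass Rehearsal and Soloist Session overlap.
Tech Take starts after Brass Rehearsal ends.
Soloist Session starts before Strings Soundcheck ends → Strings Soundcheck and Soloist Session overlap.
Tech Take starts before Strings Soundcheck ends → Strings Soundcheck and Tech Take overlap.
Tech Take starts before Soloist Session ends → Soloist Session and Tech Take overlap.

Brass Rehearsal & Soloist Session, Brass Rehearsal & Strings Soundcheck, Rhythm Soundcheck & Strings Warm-up, Soloist Session & Strings Soundcheck, Soloist Session & Tech Take, Strings Soundcheck & Tech Take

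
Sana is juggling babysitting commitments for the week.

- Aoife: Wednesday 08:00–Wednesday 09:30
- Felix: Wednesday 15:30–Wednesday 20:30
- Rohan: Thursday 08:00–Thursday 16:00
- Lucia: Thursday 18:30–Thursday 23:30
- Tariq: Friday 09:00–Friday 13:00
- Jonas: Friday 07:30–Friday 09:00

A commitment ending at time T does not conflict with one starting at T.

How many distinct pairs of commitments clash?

0

Sorted by start: Aoife, Felix, Rohan, Lucia, Jonas, Tariq.
Felix starts after Aoife ends; Aoife is clear from here.
Rohan starts after Felix ends; Felix is clear from here.
Lucia starts after Rohan ends; Rohan is clear from here.
Jonas starts after Lucia ends; Lucia is clear from here.
Tariq starts exactly when Jonas ends (back-to-back, no overlap).
No pair overlaps.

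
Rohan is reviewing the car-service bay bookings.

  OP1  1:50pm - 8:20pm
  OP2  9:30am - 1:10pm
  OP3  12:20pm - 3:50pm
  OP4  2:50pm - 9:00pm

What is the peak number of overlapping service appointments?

3

Walk through starts and ends in time order (an end at T is processed before a start at T):
9:30am start OP2 → 1
12:20pm start OP3 → 2
1:10pm end OP2 → 1
1:50pm start OP1 → 2
2:50pm start OP4 → 3
3:50pm end OP3 → 2
8:20pm end OP1 → 1
9:00pm end OP4 → 0
Peak is 3, at 2:50pm (OP1, OP3, OP4).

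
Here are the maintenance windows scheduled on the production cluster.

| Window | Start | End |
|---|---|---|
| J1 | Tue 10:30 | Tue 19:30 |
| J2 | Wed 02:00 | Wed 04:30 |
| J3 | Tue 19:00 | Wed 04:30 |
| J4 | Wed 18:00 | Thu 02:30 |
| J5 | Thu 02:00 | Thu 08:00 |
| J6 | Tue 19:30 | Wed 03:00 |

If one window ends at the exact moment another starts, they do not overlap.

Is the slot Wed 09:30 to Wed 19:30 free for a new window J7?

J1: ends Tue 19:30 at or before J7 starts Wed 09:30 → clear.
J3: ends Wed 04:30 at or before J7 starts Wed 09:30 → clear.
J6: ends Wed 03:00 at or before J7 starts Wed 09:30 → clear.
J2: ends Wed 04:30 at or before J7 starts Wed 09:30 → clear.
J4: starts Wed 18:00 before J7 ends Wed 19:30, and ends Thu 02:30 after J7 starts Wed 09:30 → overlap.
J5: starts Thu 02:00 at or after J7 ends Wed 19:30 → clear.
J7 overlaps J4.

No — it overlaps J4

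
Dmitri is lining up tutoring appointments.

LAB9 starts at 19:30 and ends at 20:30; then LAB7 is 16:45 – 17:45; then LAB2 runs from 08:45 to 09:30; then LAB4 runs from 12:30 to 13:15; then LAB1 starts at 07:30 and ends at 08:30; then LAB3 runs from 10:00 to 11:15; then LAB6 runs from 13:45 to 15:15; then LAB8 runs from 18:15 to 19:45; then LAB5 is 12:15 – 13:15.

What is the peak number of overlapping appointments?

2

Walk through starts and ends in time order (an end at T is processed before a start at T):
07:30 start LAB1 → 1
08:30 end LAB1 → 0
08:45 start LAB2 → 1
09:30 end LAB2 → 0
10:00 start LAB3 → 1
11:15 end LAB3 → 0
12:15 start LAB5 → 1
12:30 start LAB4 → 2
13:15 end LAB4 → 1
13:15 end LAB5 → 0
13:45 start LAB6 → 1
15:15 end LAB6 → 0
16:45 start LAB7 → 1
17:45 end LAB7 → 0
18:15 start LAB8 → 1
19:30 start LAB9 → 2
19:45 end LAB8 → 1
20:30 end LAB9 → 0
Peak is 2, at 12:30 (LAB4, LAB5).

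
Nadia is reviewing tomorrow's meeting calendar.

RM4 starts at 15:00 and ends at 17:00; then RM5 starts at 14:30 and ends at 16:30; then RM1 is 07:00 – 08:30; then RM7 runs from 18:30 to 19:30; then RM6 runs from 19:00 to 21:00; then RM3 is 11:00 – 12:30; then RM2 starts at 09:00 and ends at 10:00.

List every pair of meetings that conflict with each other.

Sorted by start: RM1, RM2, RM3, RM5, RM4, RM7, RM6.
RM2 starts after RM1 ends, so nothing later overlaps RM1 either.
RM3 starts after RM2 ends, so nothing later overlaps RM2 either.
RM5 starts after RM3 ends, so nothing later overlaps RM3 either.
RM4 starts before RM5 ends → RM5 and RM4 overlap.
RM7 starts after RM5 ends, so nothing later overlaps RM5 either.
RM7 starts after RM4 ends, so nothing later overlaps RM4 either.
RM6 starts before RM7 ends → RM7 and RM6 overlap.

RM4 & RM5, RM6 & RM7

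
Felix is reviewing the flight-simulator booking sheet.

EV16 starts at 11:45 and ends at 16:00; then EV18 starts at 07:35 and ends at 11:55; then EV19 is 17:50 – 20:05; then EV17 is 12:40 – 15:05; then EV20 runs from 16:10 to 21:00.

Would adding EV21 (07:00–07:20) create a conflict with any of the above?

EV18: starts 07:35 at or after EV21 ends 07:20 → clear.
EV16: starts 11:45 at or after EV21 ends 07:20 → clear.
EV17: starts 12:40 at or after EV21 ends 07:20 → clear.
EV20: starts 16:10 at or after EV21 ends 07:20 → clear.
EV19: starts 17:50 at or after EV21 ends 07:20 → clear.

No — it doesn't clash with anything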